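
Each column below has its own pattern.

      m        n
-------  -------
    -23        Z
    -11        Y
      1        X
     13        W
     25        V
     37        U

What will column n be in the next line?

Column n: letters move back 1 place in the alphabet; Z, Y, X, W, V, U → T.

T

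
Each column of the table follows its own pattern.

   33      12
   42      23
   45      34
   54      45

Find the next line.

57  56

First component: alternating steps +9, +3, +9, +3, …; 33, 42, 45, 54 → 57.
For the second component, +11 each step: 12, 23, 34, 45 → 56.
Combining the parts gives 57  56.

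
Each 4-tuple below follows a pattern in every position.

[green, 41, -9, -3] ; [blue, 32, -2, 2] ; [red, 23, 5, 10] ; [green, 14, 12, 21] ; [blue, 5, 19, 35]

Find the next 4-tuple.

Colour goes green, blue, red, green, blue → red (repeats green → blue → red).
Second part goes 41, 32, 23, 14, 5 → -4 (−9 each step).
Third part: -9, -2, 5, 12, 19 → 26 (+7 each step).
Fourth part: -3, 2, 10, 21, 35 → 52 (differences are 5, 8, 11, … (increasing by 3 each time)).
Combining the parts gives [red, -4, 26, 52].

[red, -4, 26, 52]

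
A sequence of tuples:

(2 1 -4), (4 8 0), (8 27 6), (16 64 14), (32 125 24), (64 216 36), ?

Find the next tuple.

First coordinate: 2, 4, 8, 16, 32, 64 → 128 (×2 each step).
Second coordinate goes 1, 8, 27, 64, 125, 216 → 343 (perfect cubes: 1³, 2³, 3³, …).
Third coordinate: differences are 4, 6, 8, … (increasing by 2 each time); -4, 0, 6, 14, 24, 36 → 50.
So the next tuple is (128 343 50).

(128 343 50)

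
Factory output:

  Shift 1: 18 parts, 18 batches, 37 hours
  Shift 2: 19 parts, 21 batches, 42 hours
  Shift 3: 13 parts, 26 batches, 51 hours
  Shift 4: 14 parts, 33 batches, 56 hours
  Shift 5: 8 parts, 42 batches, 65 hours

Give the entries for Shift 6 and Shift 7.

9 parts, 53 batches, 70 hours; 3 parts, 66 batches, 79 hours

Parts: alternating steps +1, −6, +1, −6, …, so 18, 19, 13, 14, 8 → 9 → 3.
For the batches, differences are 3, 5, 7, … (increasing by 2 each time): 18, 21, 26, 33, 42 → 53 → 66.
Hours — alternating steps +5, +9, +5, +9, …: 37, 42, 51, 56, 65 → 70 → 79.
Putting the parts together: 9 parts, 53 batches, 70 hours and then 3 parts, 66 batches, 79 hours.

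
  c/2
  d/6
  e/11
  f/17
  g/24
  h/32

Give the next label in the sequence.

Letter goes c, d, e, f, g, h → i (letters move forward 1 place in the alphabet).
Second component: differences are 4, 5, 6, … (increasing by 1 each time); 2, 6, 11, 17, 24, 32 → 41.
Putting it together: i/41.

i/41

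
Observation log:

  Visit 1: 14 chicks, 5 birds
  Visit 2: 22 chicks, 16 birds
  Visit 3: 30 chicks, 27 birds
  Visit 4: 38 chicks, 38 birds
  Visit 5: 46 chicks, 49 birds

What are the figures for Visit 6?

Chicks: 14, 22, 30, 38, 46 → 54 (+8 each step).
For the birds, +11 each step: 5, 16, 27, 38, 49 → 60.
Putting it together: 54 chicks, 60 birds.

54 chicks, 60 birds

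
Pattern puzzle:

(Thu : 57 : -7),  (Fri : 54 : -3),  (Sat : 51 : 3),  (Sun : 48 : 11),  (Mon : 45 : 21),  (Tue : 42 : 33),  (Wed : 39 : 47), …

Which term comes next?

Day: runs through the weekdays Mon→Sun, so Thu, Fri, Sat, Sun, Mon, Tue, Wed → Thu.
Second entry: −3 each step, so 57, 54, 51, 48, 45, 42, 39 → 36.
Third entry: differences are 4, 6, 8, … (increasing by 2 each time), so -7, -3, 3, 11, 21, 33, 47 → 63.
So the next term is (Thu : 36 : 63).

(Thu : 36 : 63)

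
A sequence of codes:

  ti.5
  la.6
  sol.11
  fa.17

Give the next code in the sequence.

mi.28

For the note, runs backward through the solfège scale do→ti: ti, la, sol, fa → mi.
Second component: each term is the sum of the two before it; 5, 6, 11, 17 → 28.
Putting it together: mi.28.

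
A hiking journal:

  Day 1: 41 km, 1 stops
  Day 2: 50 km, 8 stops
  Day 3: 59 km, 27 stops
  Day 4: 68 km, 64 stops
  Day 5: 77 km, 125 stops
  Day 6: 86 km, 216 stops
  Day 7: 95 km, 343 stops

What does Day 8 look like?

For the km, +9 each step: 41, 50, 59, 68, 77, 86, 95 → 104.
Stops: 1, 8, 27, 64, 125, 216, 343 → 512 (perfect cubes: 1³, 2³, 3³, …).
Putting it together: 104 km, 512 stops.

104 km, 512 stops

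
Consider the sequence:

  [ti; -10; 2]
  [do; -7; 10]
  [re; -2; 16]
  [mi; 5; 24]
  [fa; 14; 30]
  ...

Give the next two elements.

For the note, runs through the solfège scale do→ti: ti, do, re, mi, fa → sol → la.
Second slot — differences are 3, 5, 7, … (increasing by 2 each time): -10, -7, -2, 5, 14 → 25 → 38.
Third slot: alternating steps +8, +6, +8, +6, …, so 2, 10, 16, 24, 30 → 38 → 44.
Putting the parts together: [sol; 25; 38] and then [la; 38; 44].

[sol; 25; 38], [la; 38; 44]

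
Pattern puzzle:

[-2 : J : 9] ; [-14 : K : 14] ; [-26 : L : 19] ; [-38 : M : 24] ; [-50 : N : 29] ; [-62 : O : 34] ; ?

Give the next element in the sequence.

[-74 : P : 39]

First component: −12 each step, so -2, -14, -26, -38, -50, -62 → -74.
Letter: J, K, L, M, N, O → P (letters move forward 1 place in the alphabet).
Third component goes 9, 14, 19, 24, 29, 34 → 39 (+5 each step).
Putting it together: [-74 : P : 39].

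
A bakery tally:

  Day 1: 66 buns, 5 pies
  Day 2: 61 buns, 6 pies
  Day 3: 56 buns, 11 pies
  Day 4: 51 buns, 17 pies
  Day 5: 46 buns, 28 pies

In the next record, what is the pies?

Buns goes 66, 61, 56, 51, 46 → 41 (−5 each step).
For the pies, each term is the sum of the two before it: 5, 6, 11, 17, 28 → 45.

45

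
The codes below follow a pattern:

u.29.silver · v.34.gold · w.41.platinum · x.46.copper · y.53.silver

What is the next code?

Letter: letters move forward 1 place in the alphabet; u, v, w, x, y → z.
Second component goes 29, 34, 41, 46, 53 → 58 (alternating steps +5, +7, +5, +7, …).
Metal: silver, gold, platinum, copper, silver → gold (repeats silver → gold → platinum → copper).
Putting it together: z.58.gold.

z.58.gold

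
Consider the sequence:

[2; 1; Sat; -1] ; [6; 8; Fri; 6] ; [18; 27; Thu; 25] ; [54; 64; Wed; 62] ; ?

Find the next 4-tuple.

First component — ×3 each step: 2, 6, 18, 54 → 162.
Second component: 1, 8, 27, 64 → 125 (perfect cubes: 1³, 2³, 3³, …).
Day: runs backward through the weekdays Mon→Sun; Sat, Fri, Thu, Wed → Tue.
Fourth component goes -1, 6, 25, 62 → 123 (always 2 less than the second component).
So the next 4-tuple is [162; 125; Tue; 123].

[162; 125; Tue; 123]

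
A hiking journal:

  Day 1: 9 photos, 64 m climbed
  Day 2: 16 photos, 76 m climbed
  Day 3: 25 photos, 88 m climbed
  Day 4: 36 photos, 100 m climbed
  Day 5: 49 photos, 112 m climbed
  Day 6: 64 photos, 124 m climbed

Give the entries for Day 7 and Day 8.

81 photos, 136 m climbed; 100 photos, 148 m climbed

For the photos, perfect squares: 3², 4², 5², …: 9, 16, 25, 36, 49, 64 → 81 → 100.
M climbed — +12 each step: 64, 76, 88, 100, 112, 124 → 136 → 148.
So the next two records are 81 photos, 136 m climbed and 100 photos, 148 m climbed.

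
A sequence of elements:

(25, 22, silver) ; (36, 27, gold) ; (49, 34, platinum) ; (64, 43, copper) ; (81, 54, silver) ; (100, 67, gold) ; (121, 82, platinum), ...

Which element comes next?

(144, 99, copper)

First part: perfect squares: 5², 6², 7², …; 25, 36, 49, 64, 81, 100, 121 → 144.
Second part — differences are 5, 7, 9, … (increasing by 2 each time): 22, 27, 34, 43, 54, 67, 82 → 99.
Metal goes silver, gold, platinum, copper, silver, gold, platinum → copper (repeats silver → gold → platinum → copper).
Combining the parts gives (144, 99, copper).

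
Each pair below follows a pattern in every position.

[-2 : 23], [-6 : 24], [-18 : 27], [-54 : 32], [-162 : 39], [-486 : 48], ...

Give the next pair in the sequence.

First part — ×3 each step: -2, -6, -18, -54, -162, -486 → -1458.
For the second part, differences are 1, 3, 5, … (increasing by 2 each time): 23, 24, 27, 32, 39, 48 → 59.
Putting it together: [-1458 : 59].

[-1458 : 59]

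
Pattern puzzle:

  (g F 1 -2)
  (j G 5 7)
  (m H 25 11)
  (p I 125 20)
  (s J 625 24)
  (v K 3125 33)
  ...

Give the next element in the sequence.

(y L 15625 37)

For the first letter, letters move forward 3 places in the alphabet: g, j, m, p, s, v → y.
Second letter goes F, G, H, I, J, K → L (letters move forward 1 place in the alphabet).
Third entry: ×5 each step, so 1, 5, 25, 125, 625, 3125 → 15625.
Fourth entry: alternating steps +9, +4, +9, +4, …, so -2, 7, 11, 20, 24, 33 → 37.
So the next element is (y L 15625 37).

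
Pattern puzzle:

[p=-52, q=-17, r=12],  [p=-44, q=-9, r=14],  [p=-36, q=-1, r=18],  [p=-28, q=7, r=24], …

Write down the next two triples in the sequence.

[p=-20, q=15, r=32], [p=-12, q=23, r=42]

P: +8 each step; -52, -44, -36, -28 → -20 → -12.
Q: +8 each step, so -17, -9, -1, 7 → 15 → 23.
R: differences are 2, 4, 6, … (increasing by 2 each time); 12, 14, 18, 24 → 32 → 42.
So the next two triples are [p=-20, q=15, r=32] and [p=-12, q=23, r=42].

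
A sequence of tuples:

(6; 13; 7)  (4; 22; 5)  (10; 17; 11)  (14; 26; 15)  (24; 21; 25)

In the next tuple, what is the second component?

30

First component — each term is the sum of the two before it: 6, 4, 10, 14, 24 → 38.
Second component: alternating steps +9, −5, +9, −5, …, so 13, 22, 17, 26, 21 → 30.
Third component: always 1 more than the first component, so 7, 5, 11, 15, 25 → 39.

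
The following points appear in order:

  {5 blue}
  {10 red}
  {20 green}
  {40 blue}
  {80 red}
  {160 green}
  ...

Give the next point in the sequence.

First coordinate — ×2 each step: 5, 10, 20, 40, 80, 160 → 320.
Colour — repeats blue → red → green: blue, red, green, blue, red, green → blue.
Combining the parts gives {320 blue}.

{320 blue}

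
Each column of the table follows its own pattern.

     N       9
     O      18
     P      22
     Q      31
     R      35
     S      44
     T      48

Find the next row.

U  57

For the letter, letters move forward 1 place in the alphabet: N, O, P, Q, R, S, T → U.
Second component: 9, 18, 22, 31, 35, 44, 48 → 57 (alternating steps +9, +4, +9, +4, …).
Putting it together: U  57.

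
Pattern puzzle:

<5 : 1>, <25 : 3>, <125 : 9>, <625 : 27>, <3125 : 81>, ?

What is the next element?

First entry — ×5 each step: 5, 25, 125, 625, 3125 → 15625.
Second entry — ×3 each step: 1, 3, 9, 27, 81 → 243.
Combining the parts gives <15625 : 243>.

<15625 : 243>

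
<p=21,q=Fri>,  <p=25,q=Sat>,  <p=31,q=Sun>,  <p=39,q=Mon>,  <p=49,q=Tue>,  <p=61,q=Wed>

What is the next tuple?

<p=75,q=Thu>

P: differences are 4, 6, 8, … (increasing by 2 each time), so 21, 25, 31, 39, 49, 61 → 75.
Q — runs through the weekdays Mon→Sun: Fri, Sat, Sun, Mon, Tue, Wed → Thu.
Putting it together: <p=75,q=Thu>.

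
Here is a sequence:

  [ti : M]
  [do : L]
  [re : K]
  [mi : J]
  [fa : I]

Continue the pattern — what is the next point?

Note: ti, do, re, mi, fa → sol (runs through the solfège scale do→ti).
Letter — letters move back 1 place in the alphabet: M, L, K, J, I → H.
Combining the parts gives [sol : H].

[sol : H]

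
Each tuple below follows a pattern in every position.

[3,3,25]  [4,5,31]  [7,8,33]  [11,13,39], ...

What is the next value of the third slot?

41

Third slot: alternating steps +6, +2, +6, +2, …; 25, 31, 33, 39 → 41.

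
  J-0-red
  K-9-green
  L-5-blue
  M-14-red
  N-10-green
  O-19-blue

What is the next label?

Letter: letters move forward 1 place in the alphabet, so J, K, L, M, N, O → P.
Second component: 0, 9, 5, 14, 10, 19 → 15 (alternating steps +9, −4, +9, −4, …).
Colour: repeats red → green → blue; red, green, blue, red, green, blue → red.
Combining the parts gives P-15-red.

P-15-red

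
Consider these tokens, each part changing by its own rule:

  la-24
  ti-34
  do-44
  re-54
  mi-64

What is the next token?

Note goes la, ti, do, re, mi → fa (runs through the solfège scale do→ti).
Second component: +10 each step, so 24, 34, 44, 54, 64 → 74.
So the next token is fa-74.

fa-74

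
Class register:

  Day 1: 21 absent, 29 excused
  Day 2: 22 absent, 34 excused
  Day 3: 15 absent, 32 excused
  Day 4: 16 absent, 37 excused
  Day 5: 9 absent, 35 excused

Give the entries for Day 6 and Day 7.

Absent goes 21, 22, 15, 16, 9 → 10 → 3 (alternating steps +1, −7, +1, −7, …).
Excused: 29, 34, 32, 37, 35 → 40 → 38 (alternating steps +5, −2, +5, −2, …).
Putting the parts together: 10 absent, 40 excused and then 3 absent, 38 excused.

10 absent, 40 excused; 3 absent, 38 excused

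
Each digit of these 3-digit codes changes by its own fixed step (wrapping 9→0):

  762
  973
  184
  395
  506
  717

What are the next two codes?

First digit: +2 each step, mod 10, so 7, 9, 1, 3, 5, 7 → 9 → 1.
Second digit — +1 each step, mod 10: 6, 7, 8, 9, 0, 1 → 2 → 3.
Third digit goes 2, 3, 4, 5, 6, 7 → 8 → 9 (+1 each step, mod 10).
So the next two codes are 928 and 139.

928, 139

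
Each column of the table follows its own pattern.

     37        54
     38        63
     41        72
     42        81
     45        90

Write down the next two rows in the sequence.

First component: alternating steps +1, +3, +1, +3, …; 37, 38, 41, 42, 45 → 46 → 49.
Second component — +9 each step: 54, 63, 72, 81, 90 → 99 → 108.
So the next two rows are 46  99 and 49  108.

46  99; 49  108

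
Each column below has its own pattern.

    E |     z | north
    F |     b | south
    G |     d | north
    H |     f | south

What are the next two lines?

I  h  north; J  j  south

First letter: letters move forward 1 place in the alphabet; E, F, G, H → I → J.
Second letter: letters move forward 2 places in the alphabet, wrapping Z→A; z, b, d, f → h → j.
Direction — alternates north ↔ south: north, south, north, south → north → south.
So the next two lines are I  h  north and J  j  south.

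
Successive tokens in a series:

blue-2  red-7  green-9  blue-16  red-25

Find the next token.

Colour: repeats blue → red → green, so blue, red, green, blue, red → green.
Second component: 2, 7, 9, 16, 25 → 41 (each term is the sum of the two before it).
So the next token is green-41.

green-41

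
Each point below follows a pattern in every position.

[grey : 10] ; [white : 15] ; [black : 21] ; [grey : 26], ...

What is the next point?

Shade — repeats grey → white → black: grey, white, black, grey → white.
Second part: 10, 15, 21, 26 → 32 (alternating steps +5, +6, +5, +6, …).
So the next point is [white : 32].

[white : 32]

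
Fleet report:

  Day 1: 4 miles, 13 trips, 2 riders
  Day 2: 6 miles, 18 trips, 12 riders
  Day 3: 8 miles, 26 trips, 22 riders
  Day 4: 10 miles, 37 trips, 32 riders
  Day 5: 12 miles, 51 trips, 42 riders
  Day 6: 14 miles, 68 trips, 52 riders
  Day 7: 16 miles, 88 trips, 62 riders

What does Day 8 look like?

Miles — +2 each step: 4, 6, 8, 10, 12, 14, 16 → 18.
Trips — differences are 5, 8, 11, … (increasing by 3 each time): 13, 18, 26, 37, 51, 68, 88 → 111.
Riders: 2, 12, 22, 32, 42, 52, 62 → 72 (+10 each step).
Putting it together: 18 miles, 111 trips, 72 riders.

18 miles, 111 trips, 72 riders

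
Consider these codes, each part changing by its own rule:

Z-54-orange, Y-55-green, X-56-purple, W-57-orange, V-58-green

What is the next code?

U-59-purple

For the letter, letters move back 1 place in the alphabet: Z, Y, X, W, V → U.
Second component: +1 each step; 54, 55, 56, 57, 58 → 59.
Colour: repeats orange → green → purple, so orange, green, purple, orange, green → purple.
Putting it together: U-59-purple.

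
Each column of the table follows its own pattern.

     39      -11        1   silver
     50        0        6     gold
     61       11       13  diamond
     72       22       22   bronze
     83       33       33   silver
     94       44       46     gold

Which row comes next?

First component: 39, 50, 61, 72, 83, 94 → 105 (+11 each step).
For the second component, +11 each step: -11, 0, 11, 22, 33, 44 → 55.
Third component goes 1, 6, 13, 22, 33, 46 → 61 (differences are 5, 7, 9, … (increasing by 2 each time)).
Rank goes silver, gold, diamond, bronze, silver, gold → diamond (repeats silver → gold → diamond → bronze).
Putting it together: 105  55  61  diamond.

105  55  61  diamond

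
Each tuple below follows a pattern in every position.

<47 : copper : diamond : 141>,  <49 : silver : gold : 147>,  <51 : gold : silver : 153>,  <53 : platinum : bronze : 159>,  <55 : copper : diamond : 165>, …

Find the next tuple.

<57 : silver : gold : 171>

For the first value, +2 each step: 47, 49, 51, 53, 55 → 57.
For the metal, repeats copper → silver → gold → platinum: copper, silver, gold, platinum, copper → silver.
Rank: repeats diamond → gold → silver → bronze, so diamond, gold, silver, bronze, diamond → gold.
Fourth value: always 3 × the first value, so 141, 147, 153, 159, 165 → 171.
So the next tuple is <57 : silver : gold : 171>.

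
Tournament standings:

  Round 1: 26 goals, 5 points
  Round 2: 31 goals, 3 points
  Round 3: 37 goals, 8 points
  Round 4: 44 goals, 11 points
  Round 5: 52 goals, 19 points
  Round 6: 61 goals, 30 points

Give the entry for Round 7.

71 goals, 49 points

Goals — differences are 5, 6, 7, … (increasing by 1 each time): 26, 31, 37, 44, 52, 61 → 71.
For the points, each term is the sum of the two before it: 5, 3, 8, 11, 19, 30 → 49.
Putting it together: 71 goals, 49 points.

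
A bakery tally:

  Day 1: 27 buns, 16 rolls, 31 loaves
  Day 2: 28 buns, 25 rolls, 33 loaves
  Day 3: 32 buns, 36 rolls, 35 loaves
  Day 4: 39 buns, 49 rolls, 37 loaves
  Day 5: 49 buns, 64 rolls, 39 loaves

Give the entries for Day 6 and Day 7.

62 buns, 81 rolls, 41 loaves; 78 buns, 100 rolls, 43 loaves

Buns: 27, 28, 32, 39, 49 → 62 → 78 (differences are 1, 4, 7, … (increasing by 3 each time)).
Rolls goes 16, 25, 36, 49, 64 → 81 → 100 (perfect squares: 4², 5², 6², …).
Loaves goes 31, 33, 35, 37, 39 → 41 → 43 (+2 each step).
Putting the parts together: 62 buns, 81 rolls, 41 loaves and then 78 buns, 100 rolls, 43 loaves.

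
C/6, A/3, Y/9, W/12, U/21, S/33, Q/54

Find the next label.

Letter: C, A, Y, W, U, S, Q → O (letters move back 2 places in the alphabet, wrapping A→Z).
Second component: 6, 3, 9, 12, 21, 33, 54 → 87 (each term is the sum of the two before it).
So the next label is O/87.

O/87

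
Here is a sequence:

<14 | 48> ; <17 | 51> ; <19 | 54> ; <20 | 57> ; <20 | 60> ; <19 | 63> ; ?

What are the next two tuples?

First component: differences are 3, 2, 1, … (decreasing by 1 each time); 14, 17, 19, 20, 20, 19 → 17 → 14.
Second component: 48, 51, 54, 57, 60, 63 → 66 → 69 (+3 each step).
Putting the parts together: <17 | 66> and then <14 | 69>.

<17 | 66>, <14 | 69>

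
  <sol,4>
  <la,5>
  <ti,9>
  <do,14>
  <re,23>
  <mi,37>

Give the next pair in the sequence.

For the note, runs through the solfège scale do→ti: sol, la, ti, do, re, mi → fa.
Second coordinate: 4, 5, 9, 14, 23, 37 → 60 (each term is the sum of the two before it).
So the next pair is <fa,60>.

<fa,60>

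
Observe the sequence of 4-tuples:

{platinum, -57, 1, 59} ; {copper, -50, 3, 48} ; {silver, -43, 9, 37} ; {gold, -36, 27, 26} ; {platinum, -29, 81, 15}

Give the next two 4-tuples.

Metal: platinum, copper, silver, gold, platinum → copper → silver (repeats platinum → copper → silver → gold).
Second part: +7 each step, so -57, -50, -43, -36, -29 → -22 → -15.
Third part — ×3 each step: 1, 3, 9, 27, 81 → 243 → 729.
Fourth part — −11 each step: 59, 48, 37, 26, 15 → 4 → -7.
So the next two 4-tuples are {copper, -22, 243, 4} and {silver, -15, 729, -7}.

{copper, -22, 243, 4}, {silver, -15, 729, -7}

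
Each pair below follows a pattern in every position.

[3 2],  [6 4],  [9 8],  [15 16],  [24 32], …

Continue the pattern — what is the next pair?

[39 64]

For the first value, each term is the sum of the two before it: 3, 6, 9, 15, 24 → 39.
Second value — ×2 each step: 2, 4, 8, 16, 32 → 64.
So the next pair is [39 64].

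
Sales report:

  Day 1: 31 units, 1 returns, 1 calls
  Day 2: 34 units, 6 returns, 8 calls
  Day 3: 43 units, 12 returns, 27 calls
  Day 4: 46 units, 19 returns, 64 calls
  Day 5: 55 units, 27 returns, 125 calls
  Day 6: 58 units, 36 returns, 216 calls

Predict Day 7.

67 units, 46 returns, 343 calls

For the units, alternating steps +3, +9, +3, +9, …: 31, 34, 43, 46, 55, 58 → 67.
Returns: differences are 5, 6, 7, … (increasing by 1 each time); 1, 6, 12, 19, 27, 36 → 46.
For the calls, perfect cubes: 1³, 2³, 3³, …: 1, 8, 27, 64, 125, 216 → 343.
So the next row is 67 units, 46 returns, 343 calls.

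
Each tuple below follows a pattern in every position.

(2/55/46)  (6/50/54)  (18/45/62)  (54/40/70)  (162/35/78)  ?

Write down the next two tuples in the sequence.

First component: ×3 each step, so 2, 6, 18, 54, 162 → 486 → 1458.
For the second component, −5 each step: 55, 50, 45, 40, 35 → 30 → 25.
Third component: +8 each step, so 46, 54, 62, 70, 78 → 86 → 94.
Putting the parts together: (486/30/86) and then (1458/25/94).

(486/30/86), (1458/25/94)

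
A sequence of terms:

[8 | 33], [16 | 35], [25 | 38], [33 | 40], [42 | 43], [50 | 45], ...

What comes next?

First slot: 8, 16, 25, 33, 42, 50 → 59 (alternating steps +8, +9, +8, +9, …).
Second slot: alternating steps +2, +3, +2, +3, …; 33, 35, 38, 40, 43, 45 → 48.
Putting it together: [59 | 48].

[59 | 48]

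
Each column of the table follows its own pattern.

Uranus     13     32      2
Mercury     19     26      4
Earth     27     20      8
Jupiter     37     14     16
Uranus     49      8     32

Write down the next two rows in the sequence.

Mercury  63  2  64; Earth  79  -4  128

For the planet, repeats Uranus → Mercury → Earth → Jupiter: Uranus, Mercury, Earth, Jupiter, Uranus → Mercury → Earth.
Second component goes 13, 19, 27, 37, 49 → 63 → 79 (differences are 6, 8, 10, … (increasing by 2 each time)).
Third component — −6 each step: 32, 26, 20, 14, 8 → 2 → -4.
Fourth component: ×2 each step; 2, 4, 8, 16, 32 → 64 → 128.
So the next two rows are Mercury  63  2  64 and Earth  79  -4  128.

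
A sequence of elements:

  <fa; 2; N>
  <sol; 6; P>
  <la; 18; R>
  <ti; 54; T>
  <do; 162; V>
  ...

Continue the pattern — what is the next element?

Note: runs through the solfège scale do→ti, so fa, sol, la, ti, do → re.
For the second entry, ×3 each step: 2, 6, 18, 54, 162 → 486.
Letter: letters move forward 2 places in the alphabet, so N, P, R, T, V → X.
So the next element is <re; 486; X>.

<re; 486; X>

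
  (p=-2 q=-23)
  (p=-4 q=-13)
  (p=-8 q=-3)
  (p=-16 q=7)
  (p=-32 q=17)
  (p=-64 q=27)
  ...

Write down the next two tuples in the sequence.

(p=-128 q=37), (p=-256 q=47)

P: ×2 each step; -2, -4, -8, -16, -32, -64 → -128 → -256.
Q: +10 each step; -23, -13, -3, 7, 17, 27 → 37 → 47.
Putting the parts together: (p=-128 q=37) and then (p=-256 q=47).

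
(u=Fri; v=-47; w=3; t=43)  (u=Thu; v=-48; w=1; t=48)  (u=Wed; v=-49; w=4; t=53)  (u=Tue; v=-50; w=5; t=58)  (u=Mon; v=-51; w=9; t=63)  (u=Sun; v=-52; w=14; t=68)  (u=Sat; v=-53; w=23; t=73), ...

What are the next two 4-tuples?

(u=Fri; v=-54; w=37; t=78), (u=Thu; v=-55; w=60; t=83)

U: Fri, Thu, Wed, Tue, Mon, Sun, Sat → Fri → Thu (runs backward through the weekdays Mon→Sun).
V goes -47, -48, -49, -50, -51, -52, -53 → -54 → -55 (−1 each step).
W: each term is the sum of the two before it; 3, 1, 4, 5, 9, 14, 23 → 37 → 60.
T — +5 each step: 43, 48, 53, 58, 63, 68, 73 → 78 → 83.
So the next two 4-tuples are (u=Fri; v=-54; w=37; t=78) and (u=Thu; v=-55; w=60; t=83).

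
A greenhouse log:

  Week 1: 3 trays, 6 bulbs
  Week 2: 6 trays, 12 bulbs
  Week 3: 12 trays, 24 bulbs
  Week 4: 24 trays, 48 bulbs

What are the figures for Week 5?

For the trays, ×2 each step: 3, 6, 12, 24 → 48.
Bulbs — always 2 × the trays: 6, 12, 24, 48 → 96.
Putting it together: 48 trays, 96 bulbs.

48 trays, 96 bulbs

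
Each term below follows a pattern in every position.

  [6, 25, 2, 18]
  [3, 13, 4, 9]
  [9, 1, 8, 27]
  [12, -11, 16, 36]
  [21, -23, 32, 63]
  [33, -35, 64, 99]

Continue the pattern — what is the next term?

First slot: 6, 3, 9, 12, 21, 33 → 54 (each term is the sum of the two before it).
For the second slot, −12 each step: 25, 13, 1, -11, -23, -35 → -47.
Third slot: ×2 each step; 2, 4, 8, 16, 32, 64 → 128.
Fourth slot: always 3 × the first slot; 18, 9, 27, 36, 63, 99 → 162.
So the next term is [54, -47, 128, 162].

[54, -47, 128, 162]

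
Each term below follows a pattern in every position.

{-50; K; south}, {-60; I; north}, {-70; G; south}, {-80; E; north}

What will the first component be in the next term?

First component: −10 each step, so -50, -60, -70, -80 → -90.
Letter: letters move back 2 places in the alphabet; K, I, G, E → C.
For the direction, alternates south ↔ north: south, north, south, north → south.

-90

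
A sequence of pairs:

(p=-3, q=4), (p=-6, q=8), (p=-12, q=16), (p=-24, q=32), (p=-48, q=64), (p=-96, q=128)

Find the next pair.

(p=-192, q=256)

P: ×2 each step; -3, -6, -12, -24, -48, -96 → -192.
Q: ×2 each step, so 4, 8, 16, 32, 64, 128 → 256.
Combining the parts gives (p=-192, q=256).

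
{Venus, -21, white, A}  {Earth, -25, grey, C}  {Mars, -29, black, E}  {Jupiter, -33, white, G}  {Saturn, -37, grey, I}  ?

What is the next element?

{Uranus, -41, black, K}

Planet goes Venus, Earth, Mars, Jupiter, Saturn → Uranus (runs through the planets Mercury→Neptune).
Second slot goes -21, -25, -29, -33, -37 → -41 (−4 each step).
For the shade, repeats white → grey → black: white, grey, black, white, grey → black.
Letter goes A, C, E, G, I → K (letters move forward 2 places in the alphabet).
So the next element is {Uranus, -41, black, K}.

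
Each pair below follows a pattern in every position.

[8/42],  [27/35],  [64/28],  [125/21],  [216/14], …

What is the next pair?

[343/7]

First component goes 8, 27, 64, 125, 216 → 343 (perfect cubes: 2³, 3³, 4³, …).
Second component: 42, 35, 28, 21, 14 → 7 (−7 each step).
Putting it together: [343/7].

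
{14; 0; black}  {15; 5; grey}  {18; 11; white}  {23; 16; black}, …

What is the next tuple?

First coordinate: differences are 1, 3, 5, … (increasing by 2 each time); 14, 15, 18, 23 → 30.
Second coordinate: alternating steps +5, +6, +5, +6, …, so 0, 5, 11, 16 → 22.
Shade — repeats black → grey → white: black, grey, white, black → grey.
Combining the parts gives {30; 22; grey}.

{30; 22; grey}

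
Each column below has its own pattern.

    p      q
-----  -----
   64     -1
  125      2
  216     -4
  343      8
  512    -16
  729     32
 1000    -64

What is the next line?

Column p goes 64, 125, 216, 343, 512, 729, 1000 → 1331 (perfect cubes: 4³, 5³, 6³, …).
For the column q, ×(-2) each step: -1, 2, -4, 8, -16, 32, -64 → 128.
Combining the parts gives 1331  128.

1331  128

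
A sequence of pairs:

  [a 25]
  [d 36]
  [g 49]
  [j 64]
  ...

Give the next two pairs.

[m 81], [p 100]

Letter: a, d, g, j → m → p (letters move forward 3 places in the alphabet).
Second slot: perfect squares: 5², 6², 7², …; 25, 36, 49, 64 → 81 → 100.
So the next two pairs are [m 81] and [p 100].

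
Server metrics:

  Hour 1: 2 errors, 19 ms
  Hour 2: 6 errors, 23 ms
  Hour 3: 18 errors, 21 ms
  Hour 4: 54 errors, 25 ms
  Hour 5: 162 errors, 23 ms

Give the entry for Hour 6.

For the errors, ×3 each step: 2, 6, 18, 54, 162 → 486.
Ms: alternating steps +4, −2, +4, −2, …; 19, 23, 21, 25, 23 → 27.
So the next line is 486 errors, 27 ms.

486 errors, 27 ms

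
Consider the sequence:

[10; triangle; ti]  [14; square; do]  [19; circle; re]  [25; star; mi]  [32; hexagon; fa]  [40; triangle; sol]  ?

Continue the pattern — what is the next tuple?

First part goes 10, 14, 19, 25, 32, 40 → 49 (differences are 4, 5, 6, … (increasing by 1 each time)).
Shape: repeats triangle → square → circle → star → hexagon, so triangle, square, circle, star, hexagon, triangle → square.
Note: runs through the solfège scale do→ti, so ti, do, re, mi, fa, sol → la.
Putting it together: [49; square; la].

[49; square; la]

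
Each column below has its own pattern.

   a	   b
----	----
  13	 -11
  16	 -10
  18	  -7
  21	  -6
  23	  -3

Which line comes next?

Column a — alternating steps +3, +2, +3, +2, …: 13, 16, 18, 21, 23 → 26.
Column b goes -11, -10, -7, -6, -3 → -2 (alternating steps +1, +3, +1, +3, …).
Combining the parts gives 26  -2.

26  -2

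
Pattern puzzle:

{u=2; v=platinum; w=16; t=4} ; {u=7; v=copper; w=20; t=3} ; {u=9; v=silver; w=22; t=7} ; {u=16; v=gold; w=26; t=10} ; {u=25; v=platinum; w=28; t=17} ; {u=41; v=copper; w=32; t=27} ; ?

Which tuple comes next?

For the u, each term is the sum of the two before it: 2, 7, 9, 16, 25, 41 → 66.
V: repeats platinum → copper → silver → gold, so platinum, copper, silver, gold, platinum, copper → silver.
W goes 16, 20, 22, 26, 28, 32 → 34 (alternating steps +4, +2, +4, +2, …).
T: each term is the sum of the two before it, so 4, 3, 7, 10, 17, 27 → 44.
Combining the parts gives {u=66; v=silver; w=34; t=44}.

{u=66; v=silver; w=34; t=44}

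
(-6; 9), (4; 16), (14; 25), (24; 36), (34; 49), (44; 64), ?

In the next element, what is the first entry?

First entry goes -6, 4, 14, 24, 34, 44 → 54 (+10 each step).

54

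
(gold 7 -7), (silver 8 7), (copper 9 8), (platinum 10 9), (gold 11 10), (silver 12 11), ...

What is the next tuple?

(copper 13 12)

Metal — repeats gold → silver → copper → platinum: gold, silver, copper, platinum, gold, silver → copper.
Second component: 7, 8, 9, 10, 11, 12 → 13 (+1 each step).
For the third component, always the previous value of the second component: -7, 7, 8, 9, 10, 11 → 12.
So the next tuple is (copper 13 12).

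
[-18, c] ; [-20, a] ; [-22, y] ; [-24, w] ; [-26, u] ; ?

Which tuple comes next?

[-28, s]

First component goes -18, -20, -22, -24, -26 → -28 (−2 each step).
For the letter, letters move back 2 places in the alphabet, wrapping A→Z: c, a, y, w, u → s.
Combining the parts gives [-28, s].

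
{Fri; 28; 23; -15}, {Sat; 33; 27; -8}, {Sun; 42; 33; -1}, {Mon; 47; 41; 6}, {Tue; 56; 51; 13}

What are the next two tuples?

Day: runs through the weekdays Mon→Sun, so Fri, Sat, Sun, Mon, Tue → Wed → Thu.
Second part goes 28, 33, 42, 47, 56 → 61 → 70 (alternating steps +5, +9, +5, +9, …).
Third part — differences are 4, 6, 8, … (increasing by 2 each time): 23, 27, 33, 41, 51 → 63 → 77.
Fourth part: -15, -8, -1, 6, 13 → 20 → 27 (+7 each step).
So the next two tuples are {Wed; 61; 63; 20} and {Thu; 70; 77; 27}.

{Wed; 61; 63; 20}, {Thu; 70; 77; 27}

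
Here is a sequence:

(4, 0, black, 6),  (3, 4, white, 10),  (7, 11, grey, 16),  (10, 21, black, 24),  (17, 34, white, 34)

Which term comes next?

First value: each term is the sum of the two before it, so 4, 3, 7, 10, 17 → 27.
Second value: 0, 4, 11, 21, 34 → 50 (differences are 4, 7, 10, … (increasing by 3 each time)).
For the shade, repeats black → white → grey: black, white, grey, black, white → grey.
Fourth value: differences are 4, 6, 8, … (increasing by 2 each time); 6, 10, 16, 24, 34 → 46.
So the next term is (27, 50, grey, 46).

(27, 50, grey, 46)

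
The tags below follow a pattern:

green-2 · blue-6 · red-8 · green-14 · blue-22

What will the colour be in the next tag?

Colour — repeats green → blue → red: green, blue, red, green, blue → red.

red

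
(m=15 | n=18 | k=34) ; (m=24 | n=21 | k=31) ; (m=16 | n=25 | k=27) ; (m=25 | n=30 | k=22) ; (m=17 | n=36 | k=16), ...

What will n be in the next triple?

N: differences are 3, 4, 5, … (increasing by 1 each time); 18, 21, 25, 30, 36 → 43.

43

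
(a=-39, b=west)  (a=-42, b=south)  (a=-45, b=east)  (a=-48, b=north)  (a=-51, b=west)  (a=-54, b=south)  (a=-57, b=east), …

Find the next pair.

A: −3 each step; -39, -42, -45, -48, -51, -54, -57 → -60.
B — repeats west → south → east → north: west, south, east, north, west, south, east → north.
So the next pair is (a=-60, b=north).

(a=-60, b=north)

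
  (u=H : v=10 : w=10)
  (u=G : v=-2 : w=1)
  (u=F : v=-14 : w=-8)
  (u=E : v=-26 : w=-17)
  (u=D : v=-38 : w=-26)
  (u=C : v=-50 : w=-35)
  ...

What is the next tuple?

U goes H, G, F, E, D, C → B (letters move back 1 place in the alphabet).
V — −12 each step: 10, -2, -14, -26, -38, -50 → -62.
W: 10, 1, -8, -17, -26, -35 → -44 (−9 each step).
So the next tuple is (u=B : v=-62 : w=-44).

(u=B : v=-62 : w=-44)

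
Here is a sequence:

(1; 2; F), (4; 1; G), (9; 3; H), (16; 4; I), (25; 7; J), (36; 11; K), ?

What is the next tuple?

(49; 18; L)

First component: perfect squares: 1², 2², 3², …; 1, 4, 9, 16, 25, 36 → 49.
Second component — each term is the sum of the two before it: 2, 1, 3, 4, 7, 11 → 18.
Letter — letters move forward 1 place in the alphabet: F, G, H, I, J, K → L.
Putting it together: (49; 18; L).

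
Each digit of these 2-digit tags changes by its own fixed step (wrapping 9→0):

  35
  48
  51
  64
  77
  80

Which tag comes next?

First digit goes 3, 4, 5, 6, 7, 8 → 9 (+1 each step, mod 10).
Second digit goes 5, 8, 1, 4, 7, 0 → 3 (+3 each step, mod 10).
Putting it together: 93.

93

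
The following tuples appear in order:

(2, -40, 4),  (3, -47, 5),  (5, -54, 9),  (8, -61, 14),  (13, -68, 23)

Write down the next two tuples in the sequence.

First part: each term is the sum of the two before it, so 2, 3, 5, 8, 13 → 21 → 34.
Second part: −7 each step; -40, -47, -54, -61, -68 → -75 → -82.
Third part goes 4, 5, 9, 14, 23 → 37 → 60 (each term is the sum of the two before it).
So the next two tuples are (21, -75, 37) and (34, -82, 60).

(21, -75, 37), (34, -82, 60)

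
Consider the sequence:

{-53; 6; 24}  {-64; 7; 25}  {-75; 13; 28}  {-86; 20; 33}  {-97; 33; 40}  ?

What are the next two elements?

For the first part, −11 each step: -53, -64, -75, -86, -97 → -108 → -119.
Second part goes 6, 7, 13, 20, 33 → 53 → 86 (each term is the sum of the two before it).
Third part goes 24, 25, 28, 33, 40 → 49 → 60 (differences are 1, 3, 5, … (increasing by 2 each time)).
Putting the parts together: {-108; 53; 49} and then {-119; 86; 60}.

{-108; 53; 49}, {-119; 86; 60}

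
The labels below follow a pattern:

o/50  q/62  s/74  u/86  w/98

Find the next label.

Letter: o, q, s, u, w → y (letters move forward 2 places in the alphabet).
For the second component, +12 each step: 50, 62, 74, 86, 98 → 110.
Combining the parts gives y/110.

y/110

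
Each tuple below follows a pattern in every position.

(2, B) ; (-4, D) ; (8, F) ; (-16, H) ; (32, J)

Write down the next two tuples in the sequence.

For the first entry, ×(-2) each step: 2, -4, 8, -16, 32 → -64 → 128.
Letter: B, D, F, H, J → L → N (letters move forward 2 places in the alphabet).
So the next two tuples are (-64, L) and (128, N).

(-64, L), (128, N)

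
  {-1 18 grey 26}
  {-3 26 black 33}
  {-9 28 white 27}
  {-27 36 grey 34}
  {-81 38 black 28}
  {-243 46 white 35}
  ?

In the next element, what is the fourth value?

First value goes -1, -3, -9, -27, -81, -243 → -729 (×3 each step).
Second value: 18, 26, 28, 36, 38, 46 → 48 (alternating steps +8, +2, +8, +2, …).
Shade: repeats grey → black → white, so grey, black, white, grey, black, white → grey.
Fourth value — alternating steps +7, −6, +7, −6, …: 26, 33, 27, 34, 28, 35 → 29.

29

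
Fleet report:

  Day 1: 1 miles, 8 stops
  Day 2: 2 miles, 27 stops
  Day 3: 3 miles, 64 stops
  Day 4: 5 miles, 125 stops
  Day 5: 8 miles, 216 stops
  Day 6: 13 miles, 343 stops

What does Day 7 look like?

Miles — each term is the sum of the two before it: 1, 2, 3, 5, 8, 13 → 21.
Stops: perfect cubes: 2³, 3³, 4³, …; 8, 27, 64, 125, 216, 343 → 512.
Combining the parts gives 21 miles, 512 stops.

21 miles, 512 stops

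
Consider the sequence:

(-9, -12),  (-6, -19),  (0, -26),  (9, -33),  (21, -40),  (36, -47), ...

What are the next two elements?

(54, -54), (75, -61)

First slot: differences are 3, 6, 9, … (increasing by 3 each time); -9, -6, 0, 9, 21, 36 → 54 → 75.
Second slot: −7 each step; -12, -19, -26, -33, -40, -47 → -54 → -61.
Putting the parts together: (54, -54) and then (75, -61).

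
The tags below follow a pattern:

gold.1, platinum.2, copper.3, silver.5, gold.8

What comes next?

platinum.13

For the metal, repeats gold → platinum → copper → silver: gold, platinum, copper, silver, gold → platinum.
Second component goes 1, 2, 3, 5, 8 → 13 (each term is the sum of the two before it).
So the next tag is platinum.13.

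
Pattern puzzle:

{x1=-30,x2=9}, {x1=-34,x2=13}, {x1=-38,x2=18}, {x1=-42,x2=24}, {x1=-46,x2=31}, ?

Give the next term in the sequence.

{x1=-50,x2=39}

X1: −4 each step; -30, -34, -38, -42, -46 → -50.
X2: 9, 13, 18, 24, 31 → 39 (differences are 4, 5, 6, … (increasing by 1 each time)).
So the next term is {x1=-50,x2=39}.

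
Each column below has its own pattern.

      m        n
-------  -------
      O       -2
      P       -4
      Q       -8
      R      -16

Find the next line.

Column m: letters move forward 1 place in the alphabet; O, P, Q, R → S.
Column n: ×2 each step; -2, -4, -8, -16 → -32.
Putting it together: S  -32.

S  -32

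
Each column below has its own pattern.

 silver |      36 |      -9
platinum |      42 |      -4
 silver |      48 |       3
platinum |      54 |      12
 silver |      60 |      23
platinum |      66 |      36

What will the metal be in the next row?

silver

Metal: alternates silver ↔ platinum, so silver, platinum, silver, platinum, silver, platinum → silver.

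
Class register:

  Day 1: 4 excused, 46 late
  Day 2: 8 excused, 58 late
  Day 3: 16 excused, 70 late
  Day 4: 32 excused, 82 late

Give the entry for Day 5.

For the excused, ×2 each step: 4, 8, 16, 32 → 64.
Late: 46, 58, 70, 82 → 94 (+12 each step).
So the next row is 64 excused, 94 late.

64 excused, 94 late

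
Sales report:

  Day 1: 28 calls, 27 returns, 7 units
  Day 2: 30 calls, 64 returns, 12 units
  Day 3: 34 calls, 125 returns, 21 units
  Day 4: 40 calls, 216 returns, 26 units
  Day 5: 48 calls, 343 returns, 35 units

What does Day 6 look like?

Calls: differences are 2, 4, 6, … (increasing by 2 each time), so 28, 30, 34, 40, 48 → 58.
Returns: perfect cubes: 3³, 4³, 5³, …, so 27, 64, 125, 216, 343 → 512.
Units: alternating steps +5, +9, +5, +9, …; 7, 12, 21, 26, 35 → 40.
Putting it together: 58 calls, 512 returns, 40 units.

58 calls, 512 returns, 40 units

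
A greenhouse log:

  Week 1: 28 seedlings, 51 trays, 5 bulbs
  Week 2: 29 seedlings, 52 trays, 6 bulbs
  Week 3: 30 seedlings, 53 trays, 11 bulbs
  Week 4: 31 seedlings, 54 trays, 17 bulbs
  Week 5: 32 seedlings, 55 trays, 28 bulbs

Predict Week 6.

Seedlings goes 28, 29, 30, 31, 32 → 33 (+1 each step).
Trays: +1 each step; 51, 52, 53, 54, 55 → 56.
Bulbs: 5, 6, 11, 17, 28 → 45 (each term is the sum of the two before it).
Combining the parts gives 33 seedlings, 56 trays, 45 bulbs.

33 seedlings, 56 trays, 45 bulbs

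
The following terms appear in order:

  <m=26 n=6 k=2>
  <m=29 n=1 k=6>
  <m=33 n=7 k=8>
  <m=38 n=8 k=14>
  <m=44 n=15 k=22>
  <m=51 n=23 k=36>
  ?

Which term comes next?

M: 26, 29, 33, 38, 44, 51 → 59 (differences are 3, 4, 5, … (increasing by 1 each time)).
For the n, each term is the sum of the two before it: 6, 1, 7, 8, 15, 23 → 38.
K — each term is the sum of the two before it: 2, 6, 8, 14, 22, 36 → 58.
Putting it together: <m=59 n=38 k=58>.

<m=59 n=38 k=58>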